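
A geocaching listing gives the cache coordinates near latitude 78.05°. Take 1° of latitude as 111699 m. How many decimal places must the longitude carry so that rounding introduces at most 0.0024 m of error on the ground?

7

At 78.05° one degree of longitude covers 111699 × cos 78.05° ≈ 111699 × 0.2071 ≈ 23128.2 m.
N decimal places → at most half a unit in the last place, 0.5 × 10⁻ᴺ° = 23128.2/2 × 10⁻ᴺ m.
Setting 11564.1 × 10⁻ᴺ ≤ 0.0024 gives 10ᴺ ≥ 4.818e+06, i.e. N ≥ 6.68.
At 6 places the error can reach 0.0116 m, but 7 places keeps it to 0.00116 m.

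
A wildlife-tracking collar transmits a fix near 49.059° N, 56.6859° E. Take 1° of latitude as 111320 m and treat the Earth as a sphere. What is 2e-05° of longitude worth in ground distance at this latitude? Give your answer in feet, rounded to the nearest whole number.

5 feet

One degree of longitude here spans 111320 × cos 49.059° = 111320 × 0.6553 ≈ 72945.9 m; 2e-05° of that is 1.45892 m.
In feet: 1.45892 m ÷ 0.3048 ≈ 4.7865 ft.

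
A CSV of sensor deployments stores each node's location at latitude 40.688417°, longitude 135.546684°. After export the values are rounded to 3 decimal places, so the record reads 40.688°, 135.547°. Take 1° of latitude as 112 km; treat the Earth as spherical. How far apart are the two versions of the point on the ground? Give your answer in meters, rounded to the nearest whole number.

54 meters

The latitude changed by +0.000417° and the longitude by -0.000316°.
N–S: 0.000417° × 112000 m/° = 46.704 m.
E–W at 40.688°: -0.000316° × 112000 × cos 40.688° = -0.000316 × 112000 × 0.7583 ≈ -26.8367 m.
Hypotenuse of the two orthogonal shifts: √(46.704² + 26.8367²) = 53.8653 m.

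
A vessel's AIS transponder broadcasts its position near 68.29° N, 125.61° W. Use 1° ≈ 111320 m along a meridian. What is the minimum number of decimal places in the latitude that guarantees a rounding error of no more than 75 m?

One degree of latitude covers 111320 m.
Rounding to N decimal places gives at most 0.5 × 10⁻ᴺ degrees of error, i.e. 0.5 × 10⁻ᴺ × 111320 m.
Setting 55660 × 10⁻ᴺ ≤ 75 gives 10ᴺ ≥ 742.1, i.e. N ≥ 2.87.
So 3 decimal places suffice (55.7 m); 2 would allow up to 557 m.

3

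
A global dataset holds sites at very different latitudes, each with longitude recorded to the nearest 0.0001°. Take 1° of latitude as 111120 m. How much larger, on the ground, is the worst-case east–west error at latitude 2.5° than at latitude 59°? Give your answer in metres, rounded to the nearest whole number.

Rounding to 4 decimal places leaves the longitude within ±5e-05° of the true value.
At 2.5°: 5e-05° × 111120 × cos 2.5° = 5e-05 × 111120 × 0.9990 ≈ 5.5507 m.
Error at 59° = 5e-05° × 111120 × cos 59° ≈ 5.556 × 0.5150 = 2.8616 m.
Difference: 5.5507 − 2.8616 = 2.6892 m.

3 metres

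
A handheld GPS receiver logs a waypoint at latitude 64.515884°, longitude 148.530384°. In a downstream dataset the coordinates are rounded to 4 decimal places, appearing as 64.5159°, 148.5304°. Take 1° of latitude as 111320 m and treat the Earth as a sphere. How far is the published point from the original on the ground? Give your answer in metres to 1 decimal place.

The latitude changed by -0.000016° and the longitude by -0.000016°.
North–south shift: -0.000016 × 111320 = -1.78112 m.
East–west at this latitude: -0.000016° × 111320 × cos 64.5159° ≈ -0.000016 × 47896.6 = -0.766346 m.
Distance: √(1.78112² + 0.766346²) ≈ 1.93899 m.

1.9 metres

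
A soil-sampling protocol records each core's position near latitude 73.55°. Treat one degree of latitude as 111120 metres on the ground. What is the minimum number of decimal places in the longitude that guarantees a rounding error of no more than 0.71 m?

At 73.55° one degree of longitude covers 111120 × cos 73.55° ≈ 111120 × 0.2832 ≈ 31466.8 m.
Rounding to N decimal places gives at most 0.5 × 10⁻ᴺ degrees of error, i.e. 0.5 × 10⁻ᴺ × 31466.8 m.
Need 0.5 × 31466.8 × 10⁻ᴺ ≤ 0.71 → 10⁻ᴺ ≤ 4.513e-05, so N ≥ 4.35.
At 4 places the error can reach 1.57 m, but 5 places keeps it to 0.157 m.

5 decimal places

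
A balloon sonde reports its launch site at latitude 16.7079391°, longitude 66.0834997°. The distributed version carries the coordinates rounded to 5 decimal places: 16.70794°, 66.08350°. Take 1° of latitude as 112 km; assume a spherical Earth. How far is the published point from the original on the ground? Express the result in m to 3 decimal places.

0.106 m

Δlat = 16.7079391 − 16.70794 = -0.0000009°; Δlon = 66.0834997 − 66.08350 = -0.0000003°.
North–south shift: -0.0000009 × 112000 = -0.1008 m.
E–W at 16.7079°: -0.0000003° × 112000 × cos 16.7079° = -0.0000003 × 112000 × 0.9578 ≈ -0.0321815 m.
Combined displacement = (0.1008² + 0.0321815²)^½ ≈ 0.105813 m.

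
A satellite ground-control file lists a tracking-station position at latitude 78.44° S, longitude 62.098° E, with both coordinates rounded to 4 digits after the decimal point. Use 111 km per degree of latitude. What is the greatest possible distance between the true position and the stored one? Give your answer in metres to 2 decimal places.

5.66 metres

Rounding to 4 decimal places leaves each coordinate within ±5e-05° of the true value.
North–south component: 5e-05° × 111000 = 5.55 m.
Longitude error → 5e-05 × 111000 × cos 78.44° = 5e-05 × 111000 × 0.2004 ≈ 1.11219 m.
Combining orthogonally: (5.55² + 1.11219²)^½ ≈ 5.66034 m.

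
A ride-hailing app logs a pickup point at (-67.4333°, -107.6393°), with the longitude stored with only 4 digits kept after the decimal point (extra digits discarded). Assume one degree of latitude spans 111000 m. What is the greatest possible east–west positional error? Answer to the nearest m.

4 m

Truncating at 4 decimal places can drop up to a full unit in the last place, so the longitude may be off by as much as 0.0001°.
One degree of longitude at 67.4333° is 111000 × cos 67.4333° ≈ 111000 × 0.3838 = 42597.2 m.
East–west error: 0.0001° × 42597.2 m/° ≈ 4.25972 m.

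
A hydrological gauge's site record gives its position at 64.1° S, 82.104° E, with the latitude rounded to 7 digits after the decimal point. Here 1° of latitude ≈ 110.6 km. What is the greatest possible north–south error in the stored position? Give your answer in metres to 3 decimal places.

0.006 metres

Rounding to 7 decimal places leaves the latitude within ±5e-08° of the true value.
Along the meridian that is 5e-08° × 110600 m/° = 0.00553 m.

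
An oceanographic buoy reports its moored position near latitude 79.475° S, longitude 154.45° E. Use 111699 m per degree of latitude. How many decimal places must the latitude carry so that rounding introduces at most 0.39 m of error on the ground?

6

One degree of latitude covers 111699 m.
Rounding to N decimal places gives at most 0.5 × 10⁻ᴺ degrees of error, i.e. 0.5 × 10⁻ᴺ × 111699 m.
Setting 55849.5 × 10⁻ᴺ ≤ 0.39 gives 10ᴺ ≥ 1.432e+05, i.e. N ≥ 5.16.
N = 5 would give 0.558 m (too coarse); N = 6 gives 0.0558 m ≤ 0.39 m.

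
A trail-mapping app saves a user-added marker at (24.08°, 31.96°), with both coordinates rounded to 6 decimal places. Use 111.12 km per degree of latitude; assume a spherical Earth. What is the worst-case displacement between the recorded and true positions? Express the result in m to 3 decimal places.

Rounding to 6 decimal places leaves each coordinate within ±5e-07° of the true value.
N–S: 5e-07° × 111120 m/° = 0.05556 m.
East–west component at 24.08°: 5e-07° × 111120 × cos 24.08° ≈ 5e-07 × 101450 ≈ 0.050725 m.
Combining orthogonally: (0.05556² + 0.050725²)^½ ≈ 0.0752326 m.

0.075 m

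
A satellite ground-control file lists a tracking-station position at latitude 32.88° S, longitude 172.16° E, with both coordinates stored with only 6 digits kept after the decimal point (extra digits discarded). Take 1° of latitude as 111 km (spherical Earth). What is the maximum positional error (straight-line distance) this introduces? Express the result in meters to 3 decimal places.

Truncating at 6 decimal places can drop up to a full unit in the last place, so each coordinate may be off by as much as 1e-06°.
Latitude error → 1e-06 × 111000 = 0.111 m along the meridian.
E–W at 32.88°: 1e-06° × 111000 × cos 32.88° = 1e-06 × 111000 × 0.8398 ≈ 0.0932188 m.
Worst case both components are at the extreme and orthogonal: √(0.111² + 0.0932188²) ≈ 0.144951 m.

0.145 meters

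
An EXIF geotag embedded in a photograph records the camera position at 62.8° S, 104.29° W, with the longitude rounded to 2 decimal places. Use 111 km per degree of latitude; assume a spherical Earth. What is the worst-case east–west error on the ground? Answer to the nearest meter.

Rounding to 2 decimal places leaves the longitude within ±0.005° of the true value.
Parallels shrink by cos φ, so at 62.8° a degree of longitude is 111000 × 0.4571 ≈ 50737.9 m.
Maximum E–W displacement: 0.005 × 50737.9 = 253.689 m.

254 meters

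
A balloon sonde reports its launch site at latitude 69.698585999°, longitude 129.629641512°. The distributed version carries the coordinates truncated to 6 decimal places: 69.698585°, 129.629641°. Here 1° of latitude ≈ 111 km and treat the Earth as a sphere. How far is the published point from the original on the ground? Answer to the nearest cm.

Δlat = 69.698585999 − 69.698585 = +0.000000999°; Δlon = 129.629641512 − 129.629641 = +0.000000512°.
N–S: 0.000000999° × 111000 m/° = 0.110889 m.
East–west at this latitude: 0.000000512° × 111000 × cos 69.6986° ≈ 0.000000512 × 38512.4 = 0.0197184 m.
Hypotenuse of the two orthogonal shifts: √(0.110889² + 0.0197184²) = 0.112629 m.
That is 0.112629 m = 11.263 cm.

11 cm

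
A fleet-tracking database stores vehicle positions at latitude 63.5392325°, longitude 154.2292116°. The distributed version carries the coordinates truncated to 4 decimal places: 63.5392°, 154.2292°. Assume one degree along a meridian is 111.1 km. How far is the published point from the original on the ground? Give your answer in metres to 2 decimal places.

Δlat = 63.5392325 − 63.5392 = +0.0000325°; Δlon = 154.2292116 − 154.2292 = +0.0000116°.
North–south shift: 0.0000325 × 111100 = 3.61075 m.
East–west at this latitude: 0.0000116° × 111100 × cos 63.5392° ≈ 0.0000116 × 49504.5 = 0.574253 m.
Hypotenuse of the two orthogonal shifts: √(3.61075² + 0.574253²) = 3.65613 m.

3.66 metres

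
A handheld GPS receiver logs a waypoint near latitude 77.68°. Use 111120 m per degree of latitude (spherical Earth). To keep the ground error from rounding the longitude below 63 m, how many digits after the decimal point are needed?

At 77.68° one degree of longitude covers 111120 × cos 77.68° ≈ 111120 × 0.2134 ≈ 23709.8 m.
Rounding to N decimal places gives at most 0.5 × 10⁻ᴺ degrees of error, i.e. 0.5 × 10⁻ᴺ × 23709.8 m.
Setting 11854.9 × 10⁻ᴺ ≤ 63 gives 10ᴺ ≥ 188.2, i.e. N ≥ 2.27.
So 3 decimal places suffice (11.9 m); 2 would allow up to 119 m.

3 decimal places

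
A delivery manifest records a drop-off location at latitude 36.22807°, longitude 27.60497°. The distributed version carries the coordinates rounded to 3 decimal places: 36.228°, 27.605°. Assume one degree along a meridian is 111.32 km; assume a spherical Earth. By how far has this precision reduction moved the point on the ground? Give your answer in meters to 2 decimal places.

8.24 meters

Δlat = 36.22807 − 36.228 = +0.00007°; Δlon = 27.60497 − 27.605 = -0.00003°.
North–south shift: 0.00007 × 111320 = 7.7924 m.
East–west at this latitude: -0.00003° × 111320 × cos 36.228° ≈ -0.00003 × 89798.7 = -2.69396 m.
Distance: √(7.7924² + 2.69396²) ≈ 8.24493 m.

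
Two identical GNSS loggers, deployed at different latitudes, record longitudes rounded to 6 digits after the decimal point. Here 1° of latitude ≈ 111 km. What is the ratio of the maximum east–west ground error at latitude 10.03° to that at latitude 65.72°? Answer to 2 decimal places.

2.39

Rounding to 6 decimal places leaves the longitude within ±5e-07° of the true value.
At 10.03°: 5e-07° × 111000 × cos 10.03° = 5e-07 × 111000 × 0.9847 ≈ 0.054652 m.
Error at 65.72° = 5e-07° × 111000 × cos 65.72° ≈ 0.0555 × 0.4112 = 0.022821 m.
The ratio reduces to cos 10.03° / cos 65.72° = 0.9847/0.4112 ≈ 2.3948.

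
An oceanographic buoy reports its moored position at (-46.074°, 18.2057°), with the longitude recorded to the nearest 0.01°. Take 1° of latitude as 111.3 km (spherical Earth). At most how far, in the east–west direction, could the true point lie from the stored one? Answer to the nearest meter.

386 meters

Rounding to 2 decimal places leaves the longitude within ±0.005° of the true value.
At latitude 46.074° a degree of longitude spans 111300 m × cos 46.074° = 111300 × 0.6937 ≈ 77212 m.
East–west error: 0.005° × 77212 m/° ≈ 386.06 m.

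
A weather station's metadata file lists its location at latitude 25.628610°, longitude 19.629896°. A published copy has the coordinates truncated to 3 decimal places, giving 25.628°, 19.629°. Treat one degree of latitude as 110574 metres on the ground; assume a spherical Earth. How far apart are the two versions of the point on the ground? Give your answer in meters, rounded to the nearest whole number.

Δlat = 25.628610 − 25.628 = +0.000610°; Δlon = 19.629896 − 19.629 = +0.000896°.
N–S: 0.000610° × 110574 m/° = 67.4501 m.
East–west at this latitude: 0.000896° × 110574 × cos 25.628° ≈ 0.000896 × 99695.9 = 89.3275 m.
Distance: √(67.4501² + 89.3275²) ≈ 111.933 m.

112 meters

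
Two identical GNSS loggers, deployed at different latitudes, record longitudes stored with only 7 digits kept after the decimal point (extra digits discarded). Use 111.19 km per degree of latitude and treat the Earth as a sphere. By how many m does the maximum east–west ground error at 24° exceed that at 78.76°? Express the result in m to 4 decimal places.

Truncating at 7 decimal places can drop up to a full unit in the last place, so the longitude may be off by as much as 1e-07°.
At 24°: 1e-07° × 111190 × cos 24° = 1e-07 × 111190 × 0.9135 ≈ 0.010158 m.
At 78.76°: 1e-07° × 111190 × cos 78.76° = 1e-07 × 111190 × 0.1949 ≈ 0.0021673 m.
Difference: 0.010158 − 0.0021673 = 0.0079904 m.

0.0080 m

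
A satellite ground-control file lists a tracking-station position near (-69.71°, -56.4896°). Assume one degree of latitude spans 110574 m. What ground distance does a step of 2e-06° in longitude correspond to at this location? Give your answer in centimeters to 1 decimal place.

7.7 centimeters

2e-06° of longitude at 69.71° is 2e-06 × 110574 × cos 69.71° ≈ 2e-06 × 38344 = 0.0766879 m.
That is 0.0766879 m = 7.6688 cm.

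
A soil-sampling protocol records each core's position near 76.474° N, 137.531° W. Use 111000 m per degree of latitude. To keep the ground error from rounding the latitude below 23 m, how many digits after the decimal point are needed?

4

One degree of latitude covers 111000 m.
N decimal places → at most half a unit in the last place, 0.5 × 10⁻ᴺ° = 111000/2 × 10⁻ᴺ m.
Setting 55500 × 10⁻ᴺ ≤ 23 gives 10ᴺ ≥ 2413, i.e. N ≥ 3.38.
N = 3 would give 55.5 m (too coarse); N = 4 gives 5.55 m ≤ 23 m.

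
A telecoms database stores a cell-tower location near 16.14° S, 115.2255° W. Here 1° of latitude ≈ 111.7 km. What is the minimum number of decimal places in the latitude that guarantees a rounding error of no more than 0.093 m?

One degree of latitude covers 111700 m.
With N decimal places the half-ulp bound is 0.5·10⁻ᴺ°, or 0.5·10⁻ᴺ × 111700 m on the ground.
Need 0.5 × 111700 × 10⁻ᴺ ≤ 0.093 → 10⁻ᴺ ≤ 1.665e-06, so N ≥ 5.78.
So 6 decimal places suffice (0.0558 m); 5 would allow up to 0.558 m.

6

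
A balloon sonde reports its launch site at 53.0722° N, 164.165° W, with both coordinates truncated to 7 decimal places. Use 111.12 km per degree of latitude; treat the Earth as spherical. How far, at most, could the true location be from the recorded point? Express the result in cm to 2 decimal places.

1.30 cm

Truncating at 7 decimal places can drop up to a full unit in the last place, so each coordinate may be off by as much as 1e-07°.
N–S: 1e-07° × 111120 m/° = 0.011112 m.
East–west component at 53.0722°: 1e-07° × 111120 × cos 53.0722° ≈ 1e-07 × 66761.8 ≈ 0.00667618 m.
Combining orthogonally: (0.011112² + 0.00667618²)^½ ≈ 0.0129633 m.
That is 0.0129633 m = 1.2963 cm.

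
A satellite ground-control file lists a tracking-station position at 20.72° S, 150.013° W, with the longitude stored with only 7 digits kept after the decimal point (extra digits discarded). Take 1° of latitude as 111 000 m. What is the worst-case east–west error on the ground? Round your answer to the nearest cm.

Truncating at 7 decimal places can drop up to a full unit in the last place, so the longitude may be off by as much as 1e-07°.
At latitude 20.72° a degree of longitude spans 111000 m × cos 20.72° = 111000 × 0.9353 ≈ 103821 m.
So at most 1e-07° × 103821 ≈ 0.0103821 m east–west.
That is 0.0103821 m = 1.0382 cm.

1 cm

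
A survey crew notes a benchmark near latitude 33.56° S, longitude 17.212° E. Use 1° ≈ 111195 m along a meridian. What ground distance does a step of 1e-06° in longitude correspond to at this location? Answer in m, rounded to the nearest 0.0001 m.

At 33.56° a degree of longitude is 111195 × cos 33.56° ≈ 92659.6 m, so 1e-06° corresponds to 0.0926596 m.

0.0927 m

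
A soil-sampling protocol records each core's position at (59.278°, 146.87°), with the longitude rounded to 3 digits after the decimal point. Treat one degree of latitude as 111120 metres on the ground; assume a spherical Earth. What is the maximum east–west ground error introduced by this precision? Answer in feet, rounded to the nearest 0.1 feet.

Rounding to 3 decimal places leaves the longitude within ±0.0005° of the true value.
One degree of longitude at 59.278° is 111120 × cos 59.278° ≈ 111120 × 0.5109 = 56768.2 m.
So at most 0.0005° × 56768.2 ≈ 28.3841 m east–west.
Converting: 28.3841 m × 3.2808 ft/m ≈ 93.124 ft.

93.1 feet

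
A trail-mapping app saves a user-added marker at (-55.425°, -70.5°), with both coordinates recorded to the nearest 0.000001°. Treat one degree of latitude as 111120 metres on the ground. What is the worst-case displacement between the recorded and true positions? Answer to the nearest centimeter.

Rounding to 6 decimal places leaves each coordinate within ±5e-07° of the true value.
Latitude error → 5e-07 × 111120 = 0.05556 m along the meridian.
Longitude error → 5e-07 × 111120 × cos 55.425° = 5e-07 × 111120 × 0.5675 ≈ 0.0315294 m.
Worst case both components are at the extreme and orthogonal: √(0.05556² + 0.0315294²) ≈ 0.0638829 m.
That is 0.0638829 m = 6.3883 cm.

6 centimeters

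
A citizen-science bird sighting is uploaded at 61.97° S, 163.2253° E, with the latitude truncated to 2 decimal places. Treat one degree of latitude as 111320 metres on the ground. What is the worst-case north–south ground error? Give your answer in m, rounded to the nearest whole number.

Truncating at 2 decimal places can drop up to a full unit in the last place, so the latitude may be off by as much as 0.01°.
Along the meridian that is 0.01° × 111320 m/° = 1113.2 m.

1113 m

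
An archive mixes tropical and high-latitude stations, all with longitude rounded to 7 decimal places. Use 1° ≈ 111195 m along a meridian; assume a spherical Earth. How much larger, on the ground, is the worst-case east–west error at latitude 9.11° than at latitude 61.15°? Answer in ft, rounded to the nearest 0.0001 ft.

Rounding to 7 decimal places leaves the longitude within ±5e-08° of the true value.
At 9.11°: 5e-08° × 111195 × cos 9.11° = 5e-08 × 111195 × 0.9874 ≈ 0.0054896 m.
Error at 61.15° = 5e-08° × 111195 × cos 61.15° ≈ 0.0055597 × 0.4825 = 0.0026827 m.
Difference: 0.0054896 − 0.0026827 = 0.0028069 m.
Converting: 0.00280694 m × 3.2808 ft/m ≈ 0.0092091 ft.

0.0092 ft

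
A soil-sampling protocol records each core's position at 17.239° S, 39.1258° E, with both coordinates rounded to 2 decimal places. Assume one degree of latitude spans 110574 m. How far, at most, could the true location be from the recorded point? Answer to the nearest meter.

Rounding to 2 decimal places leaves each coordinate within ±0.005° of the true value.
N–S: 0.005° × 110574 m/° = 552.87 m.
Longitude error → 0.005 × 110574 × cos 17.239° = 0.005 × 110574 × 0.9551 ≈ 528.033 m.
Worst case both components are at the extreme and orthogonal: √(552.87² + 528.033²) ≈ 764.516 m.

765 meters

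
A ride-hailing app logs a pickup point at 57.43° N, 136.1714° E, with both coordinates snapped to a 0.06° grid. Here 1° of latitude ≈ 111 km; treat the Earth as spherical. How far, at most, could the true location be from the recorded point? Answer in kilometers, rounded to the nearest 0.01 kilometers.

3.78 kilometers

With a 0.06° grid the true value lies within half a step, ±0.06°/2 = ±0.03°, of the stored one.
North–south component: 0.03° × 111000 = 3330 m.
Longitude error → 0.03 × 111000 × cos 57.43° = 0.03 × 111000 × 0.5383 ≈ 1792.64 m.
Combining orthogonally: (3330² + 1792.64²)^½ ≈ 3781.86 m.
That is 3781.86 m = 3.7819 km.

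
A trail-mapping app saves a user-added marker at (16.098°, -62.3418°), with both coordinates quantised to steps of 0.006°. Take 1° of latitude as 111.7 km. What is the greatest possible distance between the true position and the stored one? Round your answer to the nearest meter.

With a 0.006° grid the true value lies within half a step, ±0.006°/2 = ±0.003°, of the stored one.
North–south component: 0.003° × 111700 = 335.1 m.
Longitude error → 0.003 × 111700 × cos 16.098° = 0.003 × 111700 × 0.9608 ≈ 321.96 m.
Worst case both components are at the extreme and orthogonal: √(335.1² + 321.96²) ≈ 464.705 m.

465 meters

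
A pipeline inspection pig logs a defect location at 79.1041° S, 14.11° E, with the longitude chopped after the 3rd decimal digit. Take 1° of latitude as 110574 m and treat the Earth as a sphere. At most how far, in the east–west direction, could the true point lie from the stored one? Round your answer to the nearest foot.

69 feet

Truncating at 3 decimal places can drop up to a full unit in the last place, so the longitude may be off by as much as 0.001°.
Parallels shrink by cos φ, so at 79.1041° a degree of longitude is 110574 × 0.1890 ≈ 20901.3 m.
East–west error: 0.001° × 20901.3 m/° ≈ 20.9013 m.
In feet: 20.9013 m ÷ 0.3048 ≈ 68.574 ft.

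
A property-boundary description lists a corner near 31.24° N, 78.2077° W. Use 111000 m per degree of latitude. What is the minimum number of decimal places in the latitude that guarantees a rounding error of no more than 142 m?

One degree of latitude covers 111000 m.
Rounding to N decimal places gives at most 0.5 × 10⁻ᴺ degrees of error, i.e. 0.5 × 10⁻ᴺ × 111000 m.
Setting 55500 × 10⁻ᴺ ≤ 142 gives 10ᴺ ≥ 390.8, i.e. N ≥ 2.59.
So 3 decimal places suffice (55.5 m); 2 would allow up to 555 m.

3 decimal places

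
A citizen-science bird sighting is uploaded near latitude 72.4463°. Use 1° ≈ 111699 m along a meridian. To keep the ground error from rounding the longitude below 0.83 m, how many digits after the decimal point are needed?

At 72.4463° one degree of longitude covers 111699 × cos 72.4463° ≈ 111699 × 0.3016 ≈ 33688.4 m.
Rounding to N decimal places gives at most 0.5 × 10⁻ᴺ degrees of error, i.e. 0.5 × 10⁻ᴺ × 33688.4 m.
Need 0.5 × 33688.4 × 10⁻ᴺ ≤ 0.83 → 10⁻ᴺ ≤ 4.928e-05, so N ≥ 4.31.
N = 4 would give 1.68 m (too coarse); N = 5 gives 0.168 m ≤ 0.83 m.

5 decimal places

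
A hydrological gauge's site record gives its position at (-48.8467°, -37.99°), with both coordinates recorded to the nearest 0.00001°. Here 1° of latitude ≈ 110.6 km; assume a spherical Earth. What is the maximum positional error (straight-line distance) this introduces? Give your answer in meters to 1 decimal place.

0.7 meters

Rounding to 5 decimal places leaves each coordinate within ±5e-06° of the true value.
North–south component: 5e-06° × 110600 = 0.553 m.
East–west component at 48.8467°: 5e-06° × 110600 × cos 48.8467° ≈ 5e-06 × 72783.2 ≈ 0.363916 m.
Combining orthogonally: (0.553² + 0.363916²)^½ ≈ 0.662 m.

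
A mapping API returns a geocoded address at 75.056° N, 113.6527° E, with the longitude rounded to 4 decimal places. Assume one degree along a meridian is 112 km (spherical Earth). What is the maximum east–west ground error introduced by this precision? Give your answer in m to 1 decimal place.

1.4 m

Rounding to 4 decimal places leaves the longitude within ±5e-05° of the true value.
Parallels shrink by cos φ, so at 75.056° a degree of longitude is 112000 × 0.2579 ≈ 28882 m.
Maximum E–W displacement: 5e-05 × 28882 = 1.4441 m.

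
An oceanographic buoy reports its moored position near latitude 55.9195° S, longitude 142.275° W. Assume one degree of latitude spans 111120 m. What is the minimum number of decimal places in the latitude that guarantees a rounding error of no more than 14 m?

4 decimal places

One degree of latitude covers 111120 m.
N decimal places → at most half a unit in the last place, 0.5 × 10⁻ᴺ° = 111120/2 × 10⁻ᴺ m.
Setting 55560 × 10⁻ᴺ ≤ 14 gives 10ᴺ ≥ 3969, i.e. N ≥ 3.60.
At 3 places the error can reach 55.6 m, but 4 places keeps it to 5.56 m.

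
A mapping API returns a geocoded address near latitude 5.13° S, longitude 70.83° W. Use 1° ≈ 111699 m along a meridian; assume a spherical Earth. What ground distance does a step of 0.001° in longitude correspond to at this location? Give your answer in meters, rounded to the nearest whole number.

0.001° of longitude at 5.13° is 0.001 × 111699 × cos 5.13° ≈ 0.001 × 111252 = 111.252 m.

111 meters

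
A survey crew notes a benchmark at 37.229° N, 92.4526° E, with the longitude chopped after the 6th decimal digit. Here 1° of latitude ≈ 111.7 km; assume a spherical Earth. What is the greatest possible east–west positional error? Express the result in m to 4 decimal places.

0.0889 m

Truncating at 6 decimal places can drop up to a full unit in the last place, so the longitude may be off by as much as 1e-06°.
At latitude 37.229° a degree of longitude spans 111700 m × cos 37.229° = 111700 × 0.7962 ≈ 88938.2 m.
Maximum E–W displacement: 1e-06 × 88938.2 = 0.0889382 m.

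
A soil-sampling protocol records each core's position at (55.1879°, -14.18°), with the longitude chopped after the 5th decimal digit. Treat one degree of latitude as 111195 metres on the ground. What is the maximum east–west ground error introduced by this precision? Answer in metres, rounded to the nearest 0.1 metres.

0.6 metres

Truncating at 5 decimal places can drop up to a full unit in the last place, so the longitude may be off by as much as 1e-05°.
At latitude 55.1879° a degree of longitude spans 111195 m × cos 55.1879° = 111195 × 0.5709 ≈ 63479.8 m.
East–west error: 1e-05° × 63479.8 m/° ≈ 0.634798 m.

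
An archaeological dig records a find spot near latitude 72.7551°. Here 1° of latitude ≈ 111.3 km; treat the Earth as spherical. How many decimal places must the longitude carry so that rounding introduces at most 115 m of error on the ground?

3

At 72.7551° one degree of longitude covers 111300 × cos 72.7551° ≈ 111300 × 0.2965 ≈ 32995.6 m.
With N decimal places the half-ulp bound is 0.5·10⁻ᴺ°, or 0.5·10⁻ᴺ × 32995.6 m on the ground.
Need 0.5 × 32995.6 × 10⁻ᴺ ≤ 115 → 10⁻ᴺ ≤ 6.971e-03, so N ≥ 2.16.
At 2 places the error can reach 165 m, but 3 places keeps it to 16.5 m.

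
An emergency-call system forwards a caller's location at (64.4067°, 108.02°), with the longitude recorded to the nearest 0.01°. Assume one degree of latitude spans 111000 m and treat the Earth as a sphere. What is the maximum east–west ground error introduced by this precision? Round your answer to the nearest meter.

Rounding to 2 decimal places leaves the longitude within ±0.005° of the true value.
Parallels shrink by cos φ, so at 64.4067° a degree of longitude is 111000 × 0.4320 ≈ 47949.8 m.
East–west error: 0.005° × 47949.8 m/° ≈ 239.749 m.

240 meters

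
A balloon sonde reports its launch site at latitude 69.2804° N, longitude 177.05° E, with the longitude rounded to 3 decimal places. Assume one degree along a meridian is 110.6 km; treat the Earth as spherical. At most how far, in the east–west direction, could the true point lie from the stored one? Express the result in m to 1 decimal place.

Rounding to 3 decimal places leaves the longitude within ±0.0005° of the true value.
Parallels shrink by cos φ, so at 69.2804° a degree of longitude is 110600 × 0.3538 ≈ 39129.7 m.
Maximum E–W displacement: 0.0005 × 39129.7 = 19.5649 m.

19.6 m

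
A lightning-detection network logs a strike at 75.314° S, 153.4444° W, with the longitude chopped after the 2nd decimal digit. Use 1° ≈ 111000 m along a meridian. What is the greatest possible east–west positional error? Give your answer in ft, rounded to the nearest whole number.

Truncating at 2 decimal places can drop up to a full unit in the last place, so the longitude may be off by as much as 0.01°.
One degree of longitude at 75.314° is 111000 × cos 75.314° ≈ 111000 × 0.2535 = 28140.9 m.
East–west error: 0.01° × 28140.9 m/° ≈ 281.409 m.
Converting: 281.409 m × 3.2808 ft/m ≈ 923.26 ft.

923 ft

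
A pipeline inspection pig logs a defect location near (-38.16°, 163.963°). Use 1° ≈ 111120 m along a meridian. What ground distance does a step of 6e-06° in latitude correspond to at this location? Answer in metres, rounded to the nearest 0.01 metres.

0.67 metres

6e-06° × 111120 m/° = 0.66672 m.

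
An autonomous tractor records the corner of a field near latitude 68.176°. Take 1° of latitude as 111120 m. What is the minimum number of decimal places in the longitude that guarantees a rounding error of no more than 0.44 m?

At 68.176° one degree of longitude covers 111120 × cos 68.176° ≈ 111120 × 0.3718 ≈ 41309.6 m.
N decimal places → at most half a unit in the last place, 0.5 × 10⁻ᴺ° = 41309.6/2 × 10⁻ᴺ m.
Setting 20654.8 × 10⁻ᴺ ≤ 0.44 gives 10ᴺ ≥ 4.694e+04, i.e. N ≥ 4.67.
So 5 decimal places suffice (0.207 m); 4 would allow up to 2.07 m.

5 decimal places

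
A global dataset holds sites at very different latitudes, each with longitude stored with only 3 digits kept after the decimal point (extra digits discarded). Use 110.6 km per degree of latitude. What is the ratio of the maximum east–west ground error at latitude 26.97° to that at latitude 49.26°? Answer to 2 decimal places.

Truncating at 3 decimal places can drop up to a full unit in the last place, so the longitude may be off by as much as 0.001°.
Error at 26.97° = 0.001° × 110600 × cos 26.97° ≈ 110.6 × 0.8912 = 98.572 m.
Error at 49.26° = 0.001° × 110600 × cos 49.26° ≈ 110.6 × 0.6526 = 72.181 m.
The ratio reduces to cos 26.97° / cos 49.26° = 0.8912/0.6526 ≈ 1.3656.

1.37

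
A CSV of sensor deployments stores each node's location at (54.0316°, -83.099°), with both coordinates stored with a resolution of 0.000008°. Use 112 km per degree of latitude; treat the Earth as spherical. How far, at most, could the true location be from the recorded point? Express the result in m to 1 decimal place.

0.5 m

With a 0.000008° grid the true value lies within half a step, ±0.000008°/2 = ±4e-06°, of the stored one.
N–S: 4e-06° × 112000 m/° = 0.448 m.
E–W at 54.0316°: 4e-06° × 112000 × cos 54.0316° = 4e-06 × 112000 × 0.5873 ≈ 0.263128 m.
Combining orthogonally: (0.448² + 0.263128²)^½ ≈ 0.519558 m.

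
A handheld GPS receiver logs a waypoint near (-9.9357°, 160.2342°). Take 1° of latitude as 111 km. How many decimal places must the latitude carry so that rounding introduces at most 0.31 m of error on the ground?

One degree of latitude covers 111000 m.
With N decimal places the half-ulp bound is 0.5·10⁻ᴺ°, or 0.5·10⁻ᴺ × 111000 m on the ground.
Setting 55500 × 10⁻ᴺ ≤ 0.31 gives 10ᴺ ≥ 1.79e+05, i.e. N ≥ 5.25.
At 5 places the error can reach 0.555 m, but 6 places keeps it to 0.0555 m.

6 decimal places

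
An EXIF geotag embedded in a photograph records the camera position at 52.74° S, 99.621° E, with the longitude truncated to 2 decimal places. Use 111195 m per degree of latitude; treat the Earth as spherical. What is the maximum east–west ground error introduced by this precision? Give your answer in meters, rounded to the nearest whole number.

Truncating at 2 decimal places can drop up to a full unit in the last place, so the longitude may be off by as much as 0.01°.
One degree of longitude at 52.74° is 111195 × cos 52.74° ≈ 111195 × 0.6054 = 67321.1 m.
Maximum E–W displacement: 0.01 × 67321.1 = 673.211 m.

673 meters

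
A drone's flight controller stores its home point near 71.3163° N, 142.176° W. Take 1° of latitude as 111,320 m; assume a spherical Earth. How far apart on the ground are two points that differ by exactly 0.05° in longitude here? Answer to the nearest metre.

1783 metres

0.05° of longitude at 71.3163° is 0.05 × 111320 × cos 71.3163° ≈ 0.05 × 35660.6 = 1783.03 m.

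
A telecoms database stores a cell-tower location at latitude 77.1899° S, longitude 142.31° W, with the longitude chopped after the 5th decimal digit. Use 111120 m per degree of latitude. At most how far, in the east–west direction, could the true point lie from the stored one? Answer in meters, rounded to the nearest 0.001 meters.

0.246 meters

Truncating at 5 decimal places can drop up to a full unit in the last place, so the longitude may be off by as much as 1e-05°.
One degree of longitude at 77.1899° is 111120 × cos 77.1899° ≈ 111120 × 0.2217 = 24637.6 m.
So at most 1e-05° × 24637.6 ≈ 0.246376 m east–west.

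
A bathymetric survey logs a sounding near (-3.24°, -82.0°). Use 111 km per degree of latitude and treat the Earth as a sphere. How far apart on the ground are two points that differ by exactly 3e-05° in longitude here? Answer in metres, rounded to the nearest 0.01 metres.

At 3.24° a degree of longitude is 111000 × cos 3.24° ≈ 110823 m, so 3e-05° corresponds to 3.32468 m.

3.32 metres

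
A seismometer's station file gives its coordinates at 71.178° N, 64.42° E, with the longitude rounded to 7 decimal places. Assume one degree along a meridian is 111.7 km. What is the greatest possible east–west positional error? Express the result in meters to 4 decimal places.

Rounding to 7 decimal places leaves the longitude within ±5e-08° of the true value.
At latitude 71.178° a degree of longitude spans 111700 m × cos 71.178° = 111700 × 0.3226 ≈ 36037.7 m.
Maximum E–W displacement: 5e-08 × 36037.7 = 0.00180188 m.

0.0018 meters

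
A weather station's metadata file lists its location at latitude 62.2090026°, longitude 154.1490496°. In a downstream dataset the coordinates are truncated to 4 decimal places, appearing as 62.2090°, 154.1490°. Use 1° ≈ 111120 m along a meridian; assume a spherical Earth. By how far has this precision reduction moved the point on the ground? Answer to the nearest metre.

3 metres

Δlat = 62.2090026 − 62.2090 = +0.0000026°; Δlon = 154.1490496 − 154.1490 = +0.0000496°.
N–S: 0.0000026° × 111120 m/° = 0.288912 m.
East–west at this latitude: 0.0000496° × 111120 × cos 62.209° ≈ 0.0000496 × 51809.4 = 2.56975 m.
Combined displacement = (0.288912² + 2.56975²)^½ ≈ 2.58594 m.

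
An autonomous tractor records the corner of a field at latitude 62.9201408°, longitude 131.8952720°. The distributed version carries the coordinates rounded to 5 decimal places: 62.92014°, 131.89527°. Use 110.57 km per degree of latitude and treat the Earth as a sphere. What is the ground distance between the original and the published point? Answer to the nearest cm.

Δlat = 62.9201408 − 62.92014 = +0.0000008°; Δlon = 131.8952720 − 131.89527 = +0.0000020°.
N–S: 0.0000008° × 110570 m/° = 0.088456 m.
E–W at 62.9201°: 0.0000020° × 110570 × cos 62.9201° = 0.0000020 × 110570 × 0.4552 ≈ 0.10067 m.
Combined displacement = (0.088456² + 0.10067²)^½ ≈ 0.134011 m.
That is 0.134011 m = 13.401 cm.

13 cm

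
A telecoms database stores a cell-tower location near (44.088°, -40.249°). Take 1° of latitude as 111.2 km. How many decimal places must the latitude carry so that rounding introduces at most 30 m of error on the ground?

One degree of latitude covers 111200 m.
Rounding to N decimal places gives at most 0.5 × 10⁻ᴺ degrees of error, i.e. 0.5 × 10⁻ᴺ × 111200 m.
Need 0.5 × 111200 × 10⁻ᴺ ≤ 30 → 10⁻ᴺ ≤ 5.396e-04, so N ≥ 3.27.
N = 3 would give 55.6 m (too coarse); N = 4 gives 5.56 m ≤ 30 m.

4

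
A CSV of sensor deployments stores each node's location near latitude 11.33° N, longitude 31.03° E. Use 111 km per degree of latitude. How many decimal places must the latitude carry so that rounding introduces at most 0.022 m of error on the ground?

One degree of latitude covers 111000 m.
With N decimal places the half-ulp bound is 0.5·10⁻ᴺ°, or 0.5·10⁻ᴺ × 111000 m on the ground.
Need 0.5 × 111000 × 10⁻ᴺ ≤ 0.022 → 10⁻ᴺ ≤ 3.964e-07, so N ≥ 6.40.
At 6 places the error can reach 0.0555 m, but 7 places keeps it to 0.00555 m.

7 decimal places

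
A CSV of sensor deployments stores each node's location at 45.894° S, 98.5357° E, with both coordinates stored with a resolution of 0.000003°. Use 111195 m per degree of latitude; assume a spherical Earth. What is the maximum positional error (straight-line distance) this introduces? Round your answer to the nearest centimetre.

With a 0.000003° grid the true value lies within half a step, ±0.000003°/2 = ±1.5e-06°, of the stored one.
N–S: 1.5e-06° × 111195 m/° = 0.166793 m.
Longitude error → 1.5e-06 × 111195 × cos 45.894° = 1.5e-06 × 111195 × 0.6960 ≈ 0.116086 m.
Combining orthogonally: (0.166793² + 0.116086²)^½ ≈ 0.203213 m.
That is 0.203213 m = 20.321 cm.

20 centimetres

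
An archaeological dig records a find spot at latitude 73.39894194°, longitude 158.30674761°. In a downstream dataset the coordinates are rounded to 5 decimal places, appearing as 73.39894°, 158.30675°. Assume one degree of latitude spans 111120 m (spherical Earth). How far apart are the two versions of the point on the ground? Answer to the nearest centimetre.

23 centimetres

Δlat = 73.39894194 − 73.39894 = +0.00000194°; Δlon = 158.30674761 − 158.30675 = -0.00000239°.
N–S: 0.00000194° × 111120 m/° = 0.215573 m.
E–W at 73.3989°: -0.00000239° × 111120 × cos 73.3989° = -0.00000239 × 111120 × 0.2857 ≈ -0.0758769 m.
Hypotenuse of the two orthogonal shifts: √(0.215573² + 0.0758769²) = 0.228537 m.
That is 0.228537 m = 22.854 cm.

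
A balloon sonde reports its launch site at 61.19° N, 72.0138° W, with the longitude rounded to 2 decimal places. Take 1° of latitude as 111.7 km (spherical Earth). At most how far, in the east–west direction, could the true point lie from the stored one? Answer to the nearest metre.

Rounding to 2 decimal places leaves the longitude within ±0.005° of the true value.
Parallels shrink by cos φ, so at 61.19° a degree of longitude is 111700 × 0.4819 ≈ 53829 m.
Maximum E–W displacement: 0.005 × 53829 = 269.145 m.

269 metres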